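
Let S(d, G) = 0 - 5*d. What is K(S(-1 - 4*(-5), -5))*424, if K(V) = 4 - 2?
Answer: 848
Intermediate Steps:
S(d, G) = -5*d
K(V) = 2
K(S(-1 - 4*(-5), -5))*424 = 2*424 = 848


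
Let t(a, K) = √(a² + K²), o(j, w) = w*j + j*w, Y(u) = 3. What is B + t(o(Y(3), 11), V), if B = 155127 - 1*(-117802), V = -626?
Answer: 272929 + 2*√99058 ≈ 2.7356e+5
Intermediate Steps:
o(j, w) = 2*j*w (o(j, w) = j*w + j*w = 2*j*w)
B = 272929 (B = 155127 + 117802 = 272929)
t(a, K) = √(K² + a²)
B + t(o(Y(3), 11), V) = 272929 + √((-626)² + (2*3*11)²) = 272929 + √(391876 + 66²) = 272929 + √(391876 + 4356) = 272929 + √396232 = 272929 + 2*√99058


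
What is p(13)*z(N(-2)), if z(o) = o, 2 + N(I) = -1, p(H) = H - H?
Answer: 0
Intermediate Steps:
p(H) = 0
N(I) = -3 (N(I) = -2 - 1 = -3)
p(13)*z(N(-2)) = 0*(-3) = 0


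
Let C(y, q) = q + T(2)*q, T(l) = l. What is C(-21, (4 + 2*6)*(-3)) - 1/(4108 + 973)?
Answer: -731665/5081 ≈ -144.00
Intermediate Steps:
C(y, q) = 3*q (C(y, q) = q + 2*q = 3*q)
C(-21, (4 + 2*6)*(-3)) - 1/(4108 + 973) = 3*((4 + 2*6)*(-3)) - 1/(4108 + 973) = 3*((4 + 12)*(-3)) - 1/5081 = 3*(16*(-3)) - 1*1/5081 = 3*(-48) - 1/5081 = -144 - 1/5081 = -731665/5081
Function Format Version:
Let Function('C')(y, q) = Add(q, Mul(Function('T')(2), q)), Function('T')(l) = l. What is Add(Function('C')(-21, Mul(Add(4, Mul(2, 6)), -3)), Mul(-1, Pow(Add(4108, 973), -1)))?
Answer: Rational(-731665, 5081) ≈ -144.00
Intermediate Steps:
Function('C')(y, q) = Mul(3, q) (Function('C')(y, q) = Add(q, Mul(2, q)) = Mul(3, q))
Add(Function('C')(-21, Mul(Add(4, Mul(2, 6)), -3)), Mul(-1, Pow(Add(4108, 973), -1))) = Add(Mul(3, Mul(Add(4, Mul(2, 6)), -3)), Mul(-1, Pow(Add(4108, 973), -1))) = Add(Mul(3, Mul(Add(4, 12), -3)), Mul(-1, Pow(5081, -1))) = Add(Mul(3, Mul(16, -3)), Mul(-1, Rational(1, 5081))) = Add(Mul(3, -48), Rational(-1, 5081)) = Add(-144, Rational(-1, 5081)) = Rational(-731665, 5081)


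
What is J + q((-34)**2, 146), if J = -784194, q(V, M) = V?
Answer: -783038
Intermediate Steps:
J + q((-34)**2, 146) = -784194 + (-34)**2 = -784194 + 1156 = -783038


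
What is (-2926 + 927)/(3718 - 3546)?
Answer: -1999/172 ≈ -11.622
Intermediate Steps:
(-2926 + 927)/(3718 - 3546) = -1999/172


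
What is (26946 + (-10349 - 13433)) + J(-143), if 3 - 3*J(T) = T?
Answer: 9638/3 ≈ 3212.7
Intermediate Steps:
J(T) = 1 - T/3
(26946 + (-10349 - 13433)) + J(-143) = (26946 + (-10349 - 13433)) + (1 - ⅓*(-143)) = (26946 - 23782) + (1 + 143/3) = 3164 + 146/3 = 9638/3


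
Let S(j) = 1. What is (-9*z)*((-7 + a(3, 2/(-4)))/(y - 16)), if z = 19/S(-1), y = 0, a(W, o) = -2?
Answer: -1539/16 ≈ -96.188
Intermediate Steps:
z = 19 (z = 19/1 = 19*1 = 19)
(-9*z)*((-7 + a(3, 2/(-4)))/(y - 16)) = (-9*19)*((-7 - 2)/(0 - 16)) = -(-1539)/(-16) = -(-1539)*(-1)/16 = -171*9/16 = -1539/16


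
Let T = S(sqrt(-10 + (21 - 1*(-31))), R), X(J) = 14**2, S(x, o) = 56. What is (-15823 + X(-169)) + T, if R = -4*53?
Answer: -15571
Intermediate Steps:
R = -212
X(J) = 196
T = 56
(-15823 + X(-169)) + T = (-15823 + 196) + 56 = -15627 + 56 = -15571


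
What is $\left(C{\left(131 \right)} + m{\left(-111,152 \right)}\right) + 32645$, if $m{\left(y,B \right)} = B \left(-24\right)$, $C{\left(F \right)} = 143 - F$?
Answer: $29009$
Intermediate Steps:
$m{\left(y,B \right)} = - 24 B$
$\left(C{\left(131 \right)} + m{\left(-111,152 \right)}\right) + 32645 = \left(\left(143 - 131\right) - 3648\right) + 32645 = \left(12 - 3648\right) + 32645 = -3636 + 32645 = 29009$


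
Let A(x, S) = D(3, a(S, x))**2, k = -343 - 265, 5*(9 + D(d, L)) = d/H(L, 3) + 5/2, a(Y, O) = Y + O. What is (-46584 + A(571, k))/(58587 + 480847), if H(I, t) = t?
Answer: -4651511/53943400 ≈ -0.086229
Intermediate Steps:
a(Y, O) = O + Y
D(d, L) = -17/2 + d/15 (D(d, L) = -9 + (d/3 + 5/2)/5 = -9 + (5/2 + d/3)/5 = -9 + (1/2 + d/15) = -17/2 + d/15)
k = -608
A(x, S) = 6889/100 (A(x, S) = (-17/2 + (1/15)*3)**2 = (-17/2 + 1/5)**2 = (-83/10)**2 = 6889/100)
(-46584 + A(571, k))/(58587 + 480847) = (-46584 + 6889/100)/(58587 + 480847) = -4651511/100/539434 = -4651511/100*1/539434 = -4651511/53943400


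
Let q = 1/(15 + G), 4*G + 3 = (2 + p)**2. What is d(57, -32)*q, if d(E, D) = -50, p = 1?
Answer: -100/33 ≈ -3.0303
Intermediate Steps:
G = 3/2 (G = -3/4 + (2 + 1)**2/4 = -3/4 + (1/4)*3**2 = -3/4 + (1/4)*9 = -3/4 + 9/4 = 3/2 ≈ 1.5000)
q = 2/33 (q = 1/(15 + 3/2) = 1/(33/2) = 2/33 ≈ 0.060606)
d(57, -32)*q = -50*2/33 = -100/33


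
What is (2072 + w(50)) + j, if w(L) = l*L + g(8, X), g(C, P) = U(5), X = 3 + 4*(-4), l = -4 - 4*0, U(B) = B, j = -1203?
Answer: 674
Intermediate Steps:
l = -4 (l = -4 + 0 = -4)
X = -13 (X = 3 - 16 = -13)
g(C, P) = 5
w(L) = 5 - 4*L (w(L) = -4*L + 5 = 5 - 4*L)
(2072 + w(50)) + j = (2072 + (5 - 4*50)) - 1203 = (2072 + (5 - 200)) - 1203 = (2072 - 195) - 1203 = 1877 - 1203 = 674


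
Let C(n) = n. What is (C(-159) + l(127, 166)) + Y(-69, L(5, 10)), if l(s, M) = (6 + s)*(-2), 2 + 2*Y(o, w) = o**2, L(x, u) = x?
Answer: 3909/2 ≈ 1954.5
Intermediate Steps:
Y(o, w) = -1 + o**2/2
l(s, M) = -12 - 2*s
(C(-159) + l(127, 166)) + Y(-69, L(5, 10)) = (-159 + (-12 - 2*127)) + (-1 + (1/2)*(-69)**2) = (-159 + (-12 - 254)) + (-1 + (1/2)*4761) = (-159 - 266) + (-1 + 4761/2) = -425 + 4759/2 = 3909/2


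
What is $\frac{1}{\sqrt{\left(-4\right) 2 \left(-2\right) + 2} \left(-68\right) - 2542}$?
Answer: $- \frac{1271}{3189266} + \frac{51 \sqrt{2}}{1594633} \approx -0.00035329$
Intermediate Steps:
$\frac{1}{\sqrt{\left(-4\right) 2 \left(-2\right) + 2} \left(-68\right) - 2542} = \frac{1}{\sqrt{\left(-8\right) \left(-2\right) + 2} \left(-68\right) - 2542} = \frac{1}{\sqrt{16 + 2} \left(-68\right) - 2542} = \frac{1}{\sqrt{18} \left(-68\right) - 2542} = \frac{1}{3 \sqrt{2} \left(-68\right) - 2542} = \frac{1}{- 204 \sqrt{2} - 2542} = \frac{1}{-2542 - 204 \sqrt{2}}$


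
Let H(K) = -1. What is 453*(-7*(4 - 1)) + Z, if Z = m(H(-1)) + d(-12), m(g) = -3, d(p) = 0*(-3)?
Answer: -9516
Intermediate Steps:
d(p) = 0
Z = -3 (Z = -3 + 0 = -3)
453*(-7*(4 - 1)) + Z = 453*(-7*(4 - 1)) - 3 = 453*(-7*3) - 3 = 453*(-21) - 3 = -9513 - 3 = -9516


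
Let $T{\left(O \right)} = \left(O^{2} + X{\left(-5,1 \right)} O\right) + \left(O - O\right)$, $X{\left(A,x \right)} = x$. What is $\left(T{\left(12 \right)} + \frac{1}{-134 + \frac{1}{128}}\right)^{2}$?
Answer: $\frac{7157914983184}{294156801} \approx 24334.0$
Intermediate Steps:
$T{\left(O \right)} = O + O^{2}$ ($T{\left(O \right)} = \left(O^{2} + 1 O\right) + \left(O - O\right) = \left(O^{2} + O\right) + 0 = \left(O + O^{2}\right) + 0 = O + O^{2}$)
$\left(T{\left(12 \right)} + \frac{1}{-134 + \frac{1}{128}}\right)^{2} = \left(12 \left(1 + 12\right) + \frac{1}{-134 + \frac{1}{128}}\right)^{2} = \left(12 \cdot 13 + \frac{1}{-134 + \frac{1}{128}}\right)^{2} = \left(156 + \frac{1}{- \frac{17151}{128}}\right)^{2} = \left(156 - \frac{128}{17151}\right)^{2} = \left(\frac{2675428}{17151}\right)^{2} = \frac{7157914983184}{294156801}$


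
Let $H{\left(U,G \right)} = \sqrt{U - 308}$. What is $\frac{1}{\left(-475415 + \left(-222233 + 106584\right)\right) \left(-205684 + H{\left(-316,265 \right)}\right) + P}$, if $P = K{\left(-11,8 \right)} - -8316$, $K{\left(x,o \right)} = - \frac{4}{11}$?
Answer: $\frac{919391396693}{111772635078446145880528} + \frac{8939843 i \sqrt{39}}{55886317539223072940264} \approx 8.2255 \cdot 10^{-12} + 9.9898 \cdot 10^{-16} i$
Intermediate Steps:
$K{\left(x,o \right)} = - \frac{4}{11}$ ($K{\left(x,o \right)} = \left(-4\right) \frac{1}{11} = - \frac{4}{11}$)
$H{\left(U,G \right)} = \sqrt{-308 + U}$
$P = \frac{91472}{11}$ ($P = - \frac{4}{11} - -8316 = - \frac{4}{11} + 8316 = \frac{91472}{11} \approx 8315.6$)
$\frac{1}{\left(-475415 + \left(-222233 + 106584\right)\right) \left(-205684 + H{\left(-316,265 \right)}\right) + P} = \frac{1}{\left(-475415 + \left(-222233 + 106584\right)\right) \left(-205684 + \sqrt{-308 - 316}\right) + \frac{91472}{11}} = \frac{1}{\left(-475415 - 115649\right) \left(-205684 + \sqrt{-624}\right) + \frac{91472}{11}} = \frac{1}{- 591064 \left(-205684 + 4 i \sqrt{39}\right) + \frac{91472}{11}} = \frac{1}{\left(121572407776 - 2364256 i \sqrt{39}\right) + \frac{91472}{11}} = \frac{1}{\frac{1337296577008}{11} - 2364256 i \sqrt{39}}$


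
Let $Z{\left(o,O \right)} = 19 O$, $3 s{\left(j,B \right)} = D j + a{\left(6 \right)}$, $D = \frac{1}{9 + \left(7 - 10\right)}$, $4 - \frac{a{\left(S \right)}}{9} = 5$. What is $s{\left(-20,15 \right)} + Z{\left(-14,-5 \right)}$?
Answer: $- \frac{892}{9} \approx -99.111$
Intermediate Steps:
$a{\left(S \right)} = -9$ ($a{\left(S \right)} = 36 - 45 = -9$)
$D = \frac{1}{6}$ ($D = \frac{1}{9 - 3} = \frac{1}{6} \approx 0.16667$)
$s{\left(j,B \right)} = -3 + \frac{j}{18}$ ($s{\left(j,B \right)} = \frac{\frac{j}{6} - 9}{3} = \frac{-9 + \frac{j}{6}}{3} = -3 + \frac{j}{18}$)
$s{\left(-20,15 \right)} + Z{\left(-14,-5 \right)} = \left(-3 + \frac{1}{18} \left(-20\right)\right) + 19 \left(-5\right) = \left(-3 - \frac{10}{9}\right) - 95 = - \frac{37}{9} - 95 = - \frac{892}{9}$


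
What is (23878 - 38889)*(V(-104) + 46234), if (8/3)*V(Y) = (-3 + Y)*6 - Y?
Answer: -2763960419/4 ≈ -6.9099e+8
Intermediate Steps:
V(Y) = -27/4 + 15*Y/8 (V(Y) = 3*((-3 + Y)*6 - Y)/8 = 3*((-18 + 6*Y) - Y)/8 = 3*(-18 + 5*Y)/8 = -27/4 + 15*Y/8)
(23878 - 38889)*(V(-104) + 46234) = (23878 - 38889)*((-27/4 + (15/8)*(-104)) + 46234) = -15011*((-27/4 - 195) + 46234) = -15011*(-807/4 + 46234) = -15011*184129/4 = -2763960419/4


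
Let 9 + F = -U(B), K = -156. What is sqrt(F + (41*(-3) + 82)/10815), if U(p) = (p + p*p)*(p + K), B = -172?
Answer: 8*sqrt(17630761446690)/10815 ≈ 3106.0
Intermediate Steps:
U(p) = (-156 + p)*(p + p**2) (U(p) = (p + p*p)*(p - 156) = (p + p**2)*(-156 + p) = (-156 + p)*(p + p**2))
F = 9647127 (F = -9 - (-172)*(-156 + (-172)**2 - 155*(-172)) = -9 - (-172)*(-156 + 29584 + 26660) = -9 - (-172)*56088 = -9 - 1*(-9647136) = -9 + 9647136 = 9647127)
sqrt(F + (41*(-3) + 82)/10815) = sqrt(9647127 + (41*(-3) + 82)/10815) = sqrt(9647127 + (-123 + 82)*(1/10815)) = sqrt(9647127 - 41*1/10815) = sqrt(9647127 - 41/10815) = sqrt(104333678464/10815) = 8*sqrt(17630761446690)/10815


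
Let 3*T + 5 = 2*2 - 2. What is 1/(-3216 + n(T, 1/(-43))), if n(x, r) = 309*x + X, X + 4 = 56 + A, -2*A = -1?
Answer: -2/6945 ≈ -0.00028798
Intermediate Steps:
A = 1/2 (A = -1/2*(-1) = 1/2 ≈ 0.50000)
T = -1 (T = -5/3 + (2*2 - 2)/3 = -5/3 + (4 - 2)/3 = -5/3 + (1/3)*2 = -5/3 + 2/3 = -1)
X = 105/2 (X = -4 + (56 + 1/2) = -4 + 113/2 = 105/2 ≈ 52.500)
n(x, r) = 105/2 + 309*x (n(x, r) = 309*x + 105/2 = 105/2 + 309*x)
1/(-3216 + n(T, 1/(-43))) = 1/(-3216 + (105/2 + 309*(-1))) = 1/(-3216 + (105/2 - 309)) = 1/(-3216 - 513/2) = 1/(-6945/2) = -2/6945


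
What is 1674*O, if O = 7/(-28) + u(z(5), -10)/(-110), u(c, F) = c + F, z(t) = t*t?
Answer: -14229/22 ≈ -646.77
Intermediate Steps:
z(t) = t²
u(c, F) = F + c
O = -17/44 (O = 7/(-28) + (-10 + 5²)/(-110) = 7*(-1/28) + (-10 + 25)*(-1/110) = -¼ + 15*(-1/110) = -¼ - 3/22 = -17/44 ≈ -0.38636)
1674*O = 1674*(-17/44) = -14229/22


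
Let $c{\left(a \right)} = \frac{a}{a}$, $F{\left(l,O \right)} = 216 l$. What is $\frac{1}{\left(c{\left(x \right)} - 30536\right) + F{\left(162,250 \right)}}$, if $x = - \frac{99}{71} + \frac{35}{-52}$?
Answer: $\frac{1}{4457} \approx 0.00022437$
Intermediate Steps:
$x = - \frac{7633}{3692}$ ($x = \left(-99\right) \frac{1}{71} + 35 \left(- \frac{1}{52}\right) = - \frac{99}{71} - \frac{35}{52} = - \frac{7633}{3692} \approx -2.0674$)
$c{\left(a \right)} = 1$
$\frac{1}{\left(c{\left(x \right)} - 30536\right) + F{\left(162,250 \right)}} = \frac{1}{\left(1 - 30536\right) + 216 \cdot 162} = \frac{1}{\left(1 - 30536\right) + 34992} = \frac{1}{-30535 + 34992} = \frac{1}{4457}$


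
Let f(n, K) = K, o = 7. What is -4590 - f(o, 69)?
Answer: -4659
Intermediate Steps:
-4590 - f(o, 69) = -4590 - 1*69 = -4590 - 69 = -4659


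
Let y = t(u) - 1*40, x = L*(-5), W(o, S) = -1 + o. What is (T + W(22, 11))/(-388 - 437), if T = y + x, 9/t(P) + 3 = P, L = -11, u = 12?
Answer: -37/825 ≈ -0.044849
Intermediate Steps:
t(P) = 9/(-3 + P)
x = 55 (x = -11*(-5) = 55)
y = -39 (y = 9/(-3 + 12) - 1*40 = 9/9 - 40 = 9*(1/9) - 40 = 1 - 40 = -39)
T = 16 (T = -39 + 55 = 16)
(T + W(22, 11))/(-388 - 437) = (16 + (-1 + 22))/(-388 - 437) = (16 + 21)/(-825) = 37*(-1/825) = -37/825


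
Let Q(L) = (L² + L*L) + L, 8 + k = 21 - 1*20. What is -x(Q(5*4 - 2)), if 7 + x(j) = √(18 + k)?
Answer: 7 - √11 ≈ 3.6834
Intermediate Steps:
k = -7 (k = -8 + (21 - 1*20) = -8 + (21 - 20) = -8 + 1 = -7)
Q(L) = L + 2*L² (Q(L) = (L² + L²) + L = 2*L² + L = L + 2*L²)
x(j) = -7 + √11 (x(j) = -7 + √(18 - 7) = -7 + √11)
-x(Q(5*4 - 2)) = -(-7 + √11) = 7 - √11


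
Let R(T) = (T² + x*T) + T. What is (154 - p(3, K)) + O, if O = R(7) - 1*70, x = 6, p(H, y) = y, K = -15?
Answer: 197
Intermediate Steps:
R(T) = T² + 7*T (R(T) = (T² + 6*T) + T = T² + 7*T)
O = 28 (O = 7*(7 + 7) - 1*70 = 7*14 - 70 = 98 - 70 = 28)
(154 - p(3, K)) + O = (154 - 1*(-15)) + 28 = (154 + 15) + 28 = 169 + 28 = 197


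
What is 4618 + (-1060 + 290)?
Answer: 3848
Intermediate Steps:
4618 + (-1060 + 290) = 4618 - 770 = 3848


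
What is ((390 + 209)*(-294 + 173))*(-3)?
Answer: 217437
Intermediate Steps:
((390 + 209)*(-294 + 173))*(-3) = (599*(-121))*(-3) = -72479*(-3) = 217437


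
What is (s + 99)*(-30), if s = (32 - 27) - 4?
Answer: -3000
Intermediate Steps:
s = 1 (s = 5 - 4 = 1)
(s + 99)*(-30) = (1 + 99)*(-30) = 100*(-30) = -3000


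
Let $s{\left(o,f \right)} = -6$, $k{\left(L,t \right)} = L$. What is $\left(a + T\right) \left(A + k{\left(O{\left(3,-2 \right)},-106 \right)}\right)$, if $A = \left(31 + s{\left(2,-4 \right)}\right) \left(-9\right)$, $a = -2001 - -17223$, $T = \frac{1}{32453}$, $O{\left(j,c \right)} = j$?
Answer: $- \frac{109667903874}{32453} \approx -3.3793 \cdot 10^{6}$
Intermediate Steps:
$T = \frac{1}{32453} \approx 3.0814 \cdot 10^{-5}$
$a = 15222$ ($a = -2001 + 17223 = 15222$)
$A = -225$ ($A = \left(31 - 6\right) \left(-9\right) = 25 \left(-9\right) = -225$)
$\left(a + T\right) \left(A + k{\left(O{\left(3,-2 \right)},-106 \right)}\right) = \left(15222 + \frac{1}{32453}\right) \left(-225 + 3\right) = \frac{493999567}{32453} \left(-222\right) = - \frac{109667903874}{32453}$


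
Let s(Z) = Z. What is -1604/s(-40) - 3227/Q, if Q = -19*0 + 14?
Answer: -952/5 ≈ -190.40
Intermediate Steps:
Q = 14 (Q = 0 + 14 = 14)
-1604/s(-40) - 3227/Q = -1604/(-40) - 3227/14 = -1604*(-1/40) - 3227*1/14 = 401/10 - 461/2 = -952/5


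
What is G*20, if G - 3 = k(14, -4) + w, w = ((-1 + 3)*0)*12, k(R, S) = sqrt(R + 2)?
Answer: 140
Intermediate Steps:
k(R, S) = sqrt(2 + R)
w = 0 (w = (2*0)*12 = 0*12 = 0)
G = 7 (G = 3 + (sqrt(2 + 14) + 0) = 3 + (sqrt(16) + 0) = 3 + (4 + 0) = 3 + 4 = 7)
G*20 = 7*20 = 140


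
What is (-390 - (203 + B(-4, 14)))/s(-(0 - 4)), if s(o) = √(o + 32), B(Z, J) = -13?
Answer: -290/3 ≈ -96.667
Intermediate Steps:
s(o) = √(32 + o)
(-390 - (203 + B(-4, 14)))/s(-(0 - 4)) = (-390 - (203 - 13))/(√(32 - (0 - 4))) = (-390 - 1*190)/(√(32 - 1*(-4))) = (-390 - 190)/(√(32 + 4)) = -580/(√36) = -580/6 = -580*⅙ = -290/3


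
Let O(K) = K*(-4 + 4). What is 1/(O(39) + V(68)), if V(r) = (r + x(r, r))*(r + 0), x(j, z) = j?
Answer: 1/9248 ≈ 0.00010813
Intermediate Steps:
O(K) = 0 (O(K) = K*0 = 0)
V(r) = 2*r² (V(r) = (r + r)*(r + 0) = (2*r)*r = 2*r²)
1/(O(39) + V(68)) = 1/(0 + 2*68²) = 1/(0 + 2*4624) = 1/(0 + 9248) = 1/9248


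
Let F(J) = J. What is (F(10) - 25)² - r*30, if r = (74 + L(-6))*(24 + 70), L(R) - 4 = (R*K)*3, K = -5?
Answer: -473535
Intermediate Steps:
L(R) = 4 - 15*R (L(R) = 4 + (R*(-5))*3 = 4 - 5*R*3 = 4 - 15*R)
r = 15792 (r = (74 + (4 - 15*(-6)))*(24 + 70) = (74 + (4 + 90))*94 = (74 + 94)*94 = 168*94 = 15792)
(F(10) - 25)² - r*30 = (10 - 25)² - 15792*30 = (-15)² - 1*473760 = 225 - 473760 = -473535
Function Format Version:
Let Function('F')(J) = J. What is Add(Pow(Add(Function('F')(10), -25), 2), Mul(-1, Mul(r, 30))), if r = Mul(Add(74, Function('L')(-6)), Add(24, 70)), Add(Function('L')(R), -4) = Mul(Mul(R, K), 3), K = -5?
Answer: -473535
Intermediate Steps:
Function('L')(R) = Add(4, Mul(-15, R)) (Function('L')(R) = Add(4, Mul(Mul(R, -5), 3)) = Add(4, Mul(Mul(-5, R), 3)) = Add(4, Mul(-15, R)))
r = 15792 (r = Mul(Add(74, Add(4, Mul(-15, -6))), Add(24, 70)) = Mul(Add(74, Add(4, 90)), 94) = Mul(Add(74, 94), 94) = Mul(168, 94) = 15792)
Add(Pow(Add(Function('F')(10), -25), 2), Mul(-1, Mul(r, 30))) = Add(Pow(Add(10, -25), 2), Mul(-1, Mul(15792, 30))) = Add(Pow(-15, 2), Mul(-1, 473760)) = Add(225, -473760) = -473535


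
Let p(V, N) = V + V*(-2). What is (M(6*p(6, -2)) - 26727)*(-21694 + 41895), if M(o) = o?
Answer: -540639363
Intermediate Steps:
p(V, N) = -V (p(V, N) = V - 2*V = -V)
(M(6*p(6, -2)) - 26727)*(-21694 + 41895) = (6*(-1*6) - 26727)*(-21694 + 41895) = (6*(-6) - 26727)*20201 = (-36 - 26727)*20201 = -26763*20201 = -540639363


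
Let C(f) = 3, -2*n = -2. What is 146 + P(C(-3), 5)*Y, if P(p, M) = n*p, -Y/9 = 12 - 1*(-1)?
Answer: -205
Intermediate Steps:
n = 1 (n = -½*(-2) = 1)
Y = -117 (Y = -9*(12 - 1*(-1)) = -9*(12 + 1) = -9*13 = -117)
P(p, M) = p (P(p, M) = 1*p = p)
146 + P(C(-3), 5)*Y = 146 + 3*(-117) = 146 - 351 = -205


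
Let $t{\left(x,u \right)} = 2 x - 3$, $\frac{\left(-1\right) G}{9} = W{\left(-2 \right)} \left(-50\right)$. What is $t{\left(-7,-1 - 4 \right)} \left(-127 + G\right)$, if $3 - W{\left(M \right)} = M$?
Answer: $-36091$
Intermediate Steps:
$W{\left(M \right)} = 3 - M$
$G = 2250$ ($G = - 9 \left(3 - -2\right) \left(-50\right) = - 9 \left(3 + 2\right) \left(-50\right) = - 9 \cdot 5 \left(-50\right) = \left(-9\right) \left(-250\right) = 2250$)
$t{\left(x,u \right)} = -3 + 2 x$
$t{\left(-7,-1 - 4 \right)} \left(-127 + G\right) = \left(-3 + 2 \left(-7\right)\right) \left(-127 + 2250\right) = \left(-3 - 14\right) 2123 = \left(-17\right) 2123 = -36091$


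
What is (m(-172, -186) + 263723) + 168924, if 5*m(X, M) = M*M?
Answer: 2197831/5 ≈ 4.3957e+5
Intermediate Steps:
m(X, M) = M²/5 (m(X, M) = (M*M)/5 = M²/5)
(m(-172, -186) + 263723) + 168924 = ((⅕)*(-186)² + 263723) + 168924 = ((⅕)*34596 + 263723) + 168924 = (34596/5 + 263723) + 168924 = 1353211/5 + 168924 = 2197831/5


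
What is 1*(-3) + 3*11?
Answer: 30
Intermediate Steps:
1*(-3) + 3*11 = -3 + 33 = 30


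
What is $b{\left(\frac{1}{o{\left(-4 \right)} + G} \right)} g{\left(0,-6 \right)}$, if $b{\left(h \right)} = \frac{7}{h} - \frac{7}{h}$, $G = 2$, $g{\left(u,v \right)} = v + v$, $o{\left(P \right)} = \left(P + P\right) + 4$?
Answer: $0$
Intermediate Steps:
$o{\left(P \right)} = 4 + 2 P$ ($o{\left(P \right)} = 2 P + 4 = 4 + 2 P$)
$g{\left(u,v \right)} = 2 v$
$b{\left(h \right)} = 0$
$b{\left(\frac{1}{o{\left(-4 \right)} + G} \right)} g{\left(0,-6 \right)} = 0 \cdot 2 \left(-6\right) = 0 \left(-12\right) = 0$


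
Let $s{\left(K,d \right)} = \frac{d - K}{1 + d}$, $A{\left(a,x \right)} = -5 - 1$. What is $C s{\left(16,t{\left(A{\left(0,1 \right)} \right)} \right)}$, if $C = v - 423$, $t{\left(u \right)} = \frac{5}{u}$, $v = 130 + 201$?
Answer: $9292$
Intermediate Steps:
$v = 331$
$A{\left(a,x \right)} = -6$
$s{\left(K,d \right)} = \frac{d - K}{1 + d}$
$C = -92$ ($C = 331 - 423 = -92$)
$C s{\left(16,t{\left(A{\left(0,1 \right)} \right)} \right)} = - 92 \frac{\frac{5}{-6} - 16}{1 + \frac{5}{-6}} = - 92 \frac{5 \left(- \frac{1}{6}\right) - 16}{1 + 5 \left(- \frac{1}{6}\right)} = - 92 \frac{- \frac{5}{6} - 16}{1 - \frac{5}{6}} = - 92 \frac{1}{\frac{1}{6}} \left(- \frac{101}{6}\right) = - 92 \cdot 6 \left(- \frac{101}{6}\right) = \left(-92\right) \left(-101\right) = 9292$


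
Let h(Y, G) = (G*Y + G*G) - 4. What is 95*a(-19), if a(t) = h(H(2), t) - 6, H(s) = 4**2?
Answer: 4465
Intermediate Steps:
H(s) = 16
h(Y, G) = -4 + G**2 + G*Y (h(Y, G) = (G*Y + G**2) - 4 = (G**2 + G*Y) - 4 = -4 + G**2 + G*Y)
a(t) = -10 + t**2 + 16*t (a(t) = (-4 + t**2 + t*16) - 6 = (-4 + t**2 + 16*t) - 6 = -10 + t**2 + 16*t)
95*a(-19) = 95*(-10 + (-19)**2 + 16*(-19)) = 95*(-10 + 361 - 304) = 95*47 = 4465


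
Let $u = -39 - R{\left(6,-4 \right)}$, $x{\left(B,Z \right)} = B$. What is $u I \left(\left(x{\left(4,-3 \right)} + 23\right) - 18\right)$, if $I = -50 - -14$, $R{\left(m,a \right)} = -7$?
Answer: $10368$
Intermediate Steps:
$I = -36$ ($I = -50 + 14 = -36$)
$u = -32$ ($u = -39 - -7 = -39 + 7 = -32$)
$u I \left(\left(x{\left(4,-3 \right)} + 23\right) - 18\right) = \left(-32\right) \left(-36\right) \left(\left(4 + 23\right) - 18\right) = 1152 \left(27 - 18\right) = 1152 \cdot 9 = 10368$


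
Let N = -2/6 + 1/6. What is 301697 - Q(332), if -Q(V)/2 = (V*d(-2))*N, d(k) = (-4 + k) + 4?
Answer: 905755/3 ≈ 3.0192e+5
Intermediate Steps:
d(k) = k
N = -1/6 (N = -2*1/6 + 1*(1/6) = -1/3 + 1/6 = -1/6 ≈ -0.16667)
Q(V) = -2*V/3 (Q(V) = -2*V*(-2)*(-1)/6 = -2*(-2*V)*(-1)/6 = -2*V/3)
301697 - Q(332) = 301697 - (-2)*332/3 = 301697 - 1*(-664/3) = 301697 + 664/3 = 905755/3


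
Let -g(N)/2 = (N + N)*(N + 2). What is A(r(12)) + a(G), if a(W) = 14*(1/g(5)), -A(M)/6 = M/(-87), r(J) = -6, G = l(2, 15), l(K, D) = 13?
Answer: -149/290 ≈ -0.51379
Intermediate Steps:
G = 13
g(N) = -4*N*(2 + N) (g(N) = -2*(N + N)*(N + 2) = -2*2*N*(2 + N) = -4*N*(2 + N))
A(M) = 2*M/29 (A(M) = -6*M/(-87) = -6*M*(-1)/87 = -(-2)*M/29 = 2*M/29)
a(W) = -⅒ (a(W) = 14*(1/(-4*5*(2 + 5))) = 14*(1/(-4*5*7)) = 14*(1/(-140)) = 14*(1*(-1/140)) = 14*(-1/140) = -⅒)
A(r(12)) + a(G) = (2/29)*(-6) - ⅒ = -12/29 - ⅒ = -149/290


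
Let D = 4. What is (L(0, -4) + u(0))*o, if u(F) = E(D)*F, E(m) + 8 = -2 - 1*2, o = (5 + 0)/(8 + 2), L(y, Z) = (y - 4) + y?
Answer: -2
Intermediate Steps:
L(y, Z) = -4 + 2*y (L(y, Z) = (-4 + y) + y = -4 + 2*y)
o = ½ (o = 5/10 = 5*(⅒) = ½ ≈ 0.50000)
E(m) = -12 (E(m) = -8 + (-2 - 1*2) = -8 + (-2 - 2) = -8 - 4 = -12)
u(F) = -12*F
(L(0, -4) + u(0))*o = ((-4 + 2*0) - 12*0)*(½) = ((-4 + 0) + 0)*(½) = (-4 + 0)*(½) = -4*½ = -2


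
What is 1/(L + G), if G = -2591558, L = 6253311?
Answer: 1/3661753 ≈ 2.7309e-7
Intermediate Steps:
1/(L + G) = 1/(6253311 - 2591558) = 1/3661753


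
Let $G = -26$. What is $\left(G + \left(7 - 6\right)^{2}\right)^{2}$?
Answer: $625$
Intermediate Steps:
$\left(G + \left(7 - 6\right)^{2}\right)^{2} = \left(-26 + \left(7 - 6\right)^{2}\right)^{2} = \left(-26 + 1^{2}\right)^{2} = \left(-26 + 1\right)^{2} = \left(-25\right)^{2} = 625$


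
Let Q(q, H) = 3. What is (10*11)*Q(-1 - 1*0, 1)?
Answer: 330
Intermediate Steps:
(10*11)*Q(-1 - 1*0, 1) = (10*11)*3 = 110*3 = 330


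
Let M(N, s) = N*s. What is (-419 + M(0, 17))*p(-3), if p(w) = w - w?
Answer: 0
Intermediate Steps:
p(w) = 0
(-419 + M(0, 17))*p(-3) = (-419 + 0*17)*0 = (-419 + 0)*0 = -419*0 = 0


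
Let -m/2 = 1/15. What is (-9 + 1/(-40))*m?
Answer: 361/300 ≈ 1.2033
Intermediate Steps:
m = -2/15 ≈ -0.13333
(-9 + 1/(-40))*m = (-9 + 1/(-40))*(-2/15) = (-9 - 1/40)*(-2/15) = -361/40*(-2/15) = 361/300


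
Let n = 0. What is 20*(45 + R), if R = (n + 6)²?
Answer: 1620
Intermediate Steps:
R = 36 (R = (0 + 6)² = 6² = 36)
20*(45 + R) = 20*(45 + 36) = 20*81 = 1620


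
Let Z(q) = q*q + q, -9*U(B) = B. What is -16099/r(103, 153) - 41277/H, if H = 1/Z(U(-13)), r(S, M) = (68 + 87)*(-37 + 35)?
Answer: -1219438267/8370 ≈ -1.4569e+5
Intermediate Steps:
r(S, M) = -310 (r(S, M) = 155*(-2) = -310)
U(B) = -B/9
Z(q) = q + q² (Z(q) = q² + q = q + q²)
H = 81/286 (H = 1/((-⅑*(-13))*(1 - ⅑*(-13))) = 1/(13*(1 + 13/9)/9) = 1/((13/9)*(22/9)) = 1/(286/81) = 81/286 ≈ 0.28322)
-16099/r(103, 153) - 41277/H = -16099/(-310) - 41277/81/286 = -16099*(-1/310) - 41277*286/81 = 16099/310 - 3935074/27 = -1219438267/8370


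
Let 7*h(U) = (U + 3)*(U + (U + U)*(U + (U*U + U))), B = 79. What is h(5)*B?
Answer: 224360/7 ≈ 32051.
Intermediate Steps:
h(U) = (3 + U)*(U + 2*U*(U² + 2*U))/7 (h(U) = ((U + 3)*(U + (U + U)*(U + (U*U + U))))/7 = ((3 + U)*(U + (2*U)*(U + (U² + U))))/7 = ((3 + U)*(U + (2*U)*(U + (U + U²))))/7 = ((3 + U)*(U + (2*U)*(U² + 2*U)))/7 = ((3 + U)*(U + 2*U*(U² + 2*U)))/7 = (3 + U)*(U + 2*U*(U² + 2*U))/7)
h(5)*B = ((⅐)*5*(3 + 2*5³ + 10*5² + 13*5))*79 = ((⅐)*5*(3 + 2*125 + 10*25 + 65))*79 = ((⅐)*5*(3 + 250 + 250 + 65))*79 = ((⅐)*5*568)*79 = (2840/7)*79 = 224360/7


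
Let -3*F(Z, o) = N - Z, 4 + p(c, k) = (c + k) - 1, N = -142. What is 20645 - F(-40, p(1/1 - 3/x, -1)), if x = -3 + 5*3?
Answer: 20611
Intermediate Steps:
x = 12 (x = -3 + 15 = 12)
p(c, k) = -5 + c + k (p(c, k) = -4 + ((c + k) - 1) = -4 + (-1 + c + k) = -5 + c + k)
F(Z, o) = 142/3 + Z/3 (F(Z, o) = -(-142 - Z)/3 = 142/3 + Z/3)
20645 - F(-40, p(1/1 - 3/x, -1)) = 20645 - (142/3 + (1/3)*(-40)) = 20645 - (142/3 - 40/3) = 20645 - 1*34 = 20645 - 34 = 20611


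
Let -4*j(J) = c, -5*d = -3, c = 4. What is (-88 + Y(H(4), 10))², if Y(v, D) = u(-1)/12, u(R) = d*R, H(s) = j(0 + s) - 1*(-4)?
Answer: 3101121/400 ≈ 7752.8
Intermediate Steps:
d = ⅗ (d = -⅕*(-3) = ⅗ ≈ 0.60000)
j(J) = -1 (j(J) = -¼*4 = -1)
H(s) = 3 (H(s) = -1 - 1*(-4) = -1 + 4 = 3)
u(R) = 3*R/5
Y(v, D) = -1/20 (Y(v, D) = ((⅗)*(-1))/12 = -⅗*1/12 = -1/20)
(-88 + Y(H(4), 10))² = (-88 - 1/20)² = (-1761/20)² = 3101121/400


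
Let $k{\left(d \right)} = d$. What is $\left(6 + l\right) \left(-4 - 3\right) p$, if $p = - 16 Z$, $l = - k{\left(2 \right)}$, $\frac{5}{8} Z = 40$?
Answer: $28672$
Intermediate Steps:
$Z = 64$ ($Z = \frac{8}{5} \cdot 40 = 64$)
$l = -2$ ($l = \left(-1\right) 2 = -2$)
$p = -1024$ ($p = \left(-16\right) 64 = -1024$)
$\left(6 + l\right) \left(-4 - 3\right) p = \left(6 - 2\right) \left(-4 - 3\right) \left(-1024\right) = 4 \left(-7\right) \left(-1024\right) = \left(-28\right) \left(-1024\right) = 28672$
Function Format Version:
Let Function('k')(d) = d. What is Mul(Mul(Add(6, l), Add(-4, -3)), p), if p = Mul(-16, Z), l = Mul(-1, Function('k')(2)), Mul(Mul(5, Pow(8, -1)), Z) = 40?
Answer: 28672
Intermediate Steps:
Z = 64 (Z = Mul(Rational(8, 5), 40) = 64)
l = -2 (l = Mul(-1, 2) = -2)
p = -1024 (p = Mul(-16, 64) = -1024)
Mul(Mul(Add(6, l), Add(-4, -3)), p) = Mul(Mul(Add(6, -2), Add(-4, -3)), -1024) = Mul(Mul(4, -7), -1024) = Mul(-28, -1024) = 28672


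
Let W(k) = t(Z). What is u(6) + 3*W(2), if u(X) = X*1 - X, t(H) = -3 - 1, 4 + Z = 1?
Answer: -12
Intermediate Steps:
Z = -3 (Z = -4 + 1 = -3)
t(H) = -4
W(k) = -4
u(X) = 0 (u(X) = X - X = 0)
u(6) + 3*W(2) = 0 + 3*(-4) = 0 - 12 = -12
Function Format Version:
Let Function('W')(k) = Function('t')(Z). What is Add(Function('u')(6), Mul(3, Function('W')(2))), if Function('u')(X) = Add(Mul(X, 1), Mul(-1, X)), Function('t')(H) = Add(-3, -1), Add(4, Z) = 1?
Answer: -12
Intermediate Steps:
Z = -3 (Z = Add(-4, 1) = -3)
Function('t')(H) = -4
Function('W')(k) = -4
Function('u')(X) = 0 (Function('u')(X) = Add(X, Mul(-1, X)) = 0)
Add(Function('u')(6), Mul(3, Function('W')(2))) = Add(0, Mul(3, -4)) = Add(0, -12) = -12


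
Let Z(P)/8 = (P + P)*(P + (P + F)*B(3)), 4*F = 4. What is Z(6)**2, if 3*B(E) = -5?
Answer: 295936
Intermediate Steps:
F = 1 (F = (1/4)*4 = 1)
B(E) = -5/3 (B(E) = (1/3)*(-5) = -5/3)
Z(P) = 16*P*(-5/3 - 2*P/3) (Z(P) = 8*((P + P)*(P + (P + 1)*(-5/3))) = 8*((2*P)*(P + (1 + P)*(-5/3))) = 8*((2*P)*(P + (-5/3 - 5*P/3))) = 8*((2*P)*(-5/3 - 2*P/3)) = 8*(2*P*(-5/3 - 2*P/3)) = 16*P*(-5/3 - 2*P/3))
Z(6)**2 = ((16/3)*6*(-5 - 2*6))**2 = ((16/3)*6*(-5 - 12))**2 = ((16/3)*6*(-17))**2 = (-544)**2 = 295936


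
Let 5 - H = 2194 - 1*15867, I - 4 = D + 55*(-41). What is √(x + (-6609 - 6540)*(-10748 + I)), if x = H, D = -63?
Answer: 2*√42941479 ≈ 13106.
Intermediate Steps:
I = -2314 (I = 4 + (-63 + 55*(-41)) = 4 + (-63 - 2255) = 4 - 2318 = -2314)
H = 13678 (H = 5 - (2194 - 1*15867) = 5 - (2194 - 15867) = 5 - 1*(-13673) = 5 + 13673 = 13678)
x = 13678
√(x + (-6609 - 6540)*(-10748 + I)) = √(13678 + (-6609 - 6540)*(-10748 - 2314)) = √(13678 - 13149*(-13062)) = √(13678 + 171752238) = √171765916 = 2*√42941479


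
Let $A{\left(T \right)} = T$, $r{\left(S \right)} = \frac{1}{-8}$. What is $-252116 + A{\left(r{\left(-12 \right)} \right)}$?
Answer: $- \frac{2016929}{8} \approx -2.5212 \cdot 10^{5}$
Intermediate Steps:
$r{\left(S \right)} = - \frac{1}{8}$
$-252116 + A{\left(r{\left(-12 \right)} \right)} = -252116 - \frac{1}{8} = - \frac{2016929}{8}$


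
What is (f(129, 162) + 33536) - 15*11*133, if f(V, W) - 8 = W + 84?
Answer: 11845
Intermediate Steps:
f(V, W) = 92 + W (f(V, W) = 8 + (W + 84) = 8 + (84 + W) = 92 + W)
(f(129, 162) + 33536) - 15*11*133 = ((92 + 162) + 33536) - 15*11*133 = (254 + 33536) - 165*133 = 33790 - 21945 = 11845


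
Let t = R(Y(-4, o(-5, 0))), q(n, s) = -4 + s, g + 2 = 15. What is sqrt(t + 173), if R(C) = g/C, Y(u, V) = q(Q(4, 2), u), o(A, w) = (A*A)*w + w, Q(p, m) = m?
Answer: sqrt(2742)/4 ≈ 13.091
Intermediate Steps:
g = 13 (g = -2 + 15 = 13)
o(A, w) = w + w*A**2 (o(A, w) = A**2*w + w = w*A**2 + w = w + w*A**2)
Y(u, V) = -4 + u
R(C) = 13/C
t = -13/8 (t = 13/(-4 - 4) = 13/(-8) = 13*(-1/8) = -13/8 ≈ -1.6250)
sqrt(t + 173) = sqrt(-13/8 + 173) = sqrt(1371/8) = sqrt(2742)/4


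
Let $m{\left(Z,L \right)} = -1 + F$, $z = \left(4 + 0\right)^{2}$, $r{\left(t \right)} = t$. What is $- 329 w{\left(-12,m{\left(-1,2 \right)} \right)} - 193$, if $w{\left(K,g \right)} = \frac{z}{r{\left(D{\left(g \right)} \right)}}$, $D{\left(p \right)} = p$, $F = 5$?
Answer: $-1509$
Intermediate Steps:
$z = 16$ ($z = 4^{2} = 16$)
$m{\left(Z,L \right)} = 4$ ($m{\left(Z,L \right)} = -1 + 5 = 4$)
$w{\left(K,g \right)} = \frac{16}{g}$
$- 329 w{\left(-12,m{\left(-1,2 \right)} \right)} - 193 = - 329 \cdot \frac{16}{4} - 193 = - 329 \cdot 16 \cdot \frac{1}{4} - 193 = \left(-329\right) 4 - 193 = -1316 - 193 = -1509$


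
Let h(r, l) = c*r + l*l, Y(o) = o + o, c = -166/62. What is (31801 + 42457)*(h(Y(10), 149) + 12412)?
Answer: 79555788494/31 ≈ 2.5663e+9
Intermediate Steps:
c = -83/31 (c = -166*1/62 = -83/31 ≈ -2.6774)
Y(o) = 2*o
h(r, l) = l**2 - 83*r/31 (h(r, l) = -83*r/31 + l*l = -83*r/31 + l**2 = l**2 - 83*r/31)
(31801 + 42457)*(h(Y(10), 149) + 12412) = (31801 + 42457)*((149**2 - 166*10/31) + 12412) = 74258*((22201 - 83/31*20) + 12412) = 74258*((22201 - 1660/31) + 12412) = 74258*(686571/31 + 12412) = 74258*(1071343/31) = 79555788494/31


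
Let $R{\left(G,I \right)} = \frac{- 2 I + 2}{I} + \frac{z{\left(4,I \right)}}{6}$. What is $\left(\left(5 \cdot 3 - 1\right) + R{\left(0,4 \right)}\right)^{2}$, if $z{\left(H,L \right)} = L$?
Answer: $\frac{6241}{36} \approx 173.36$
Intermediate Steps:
$R{\left(G,I \right)} = \frac{I}{6} + \frac{2 - 2 I}{I}$ ($R{\left(G,I \right)} = \frac{- 2 I + 2}{I} + \frac{I}{6} = \frac{2 - 2 I}{I} + I \frac{1}{6} = \frac{2 - 2 I}{I} + \frac{I}{6} = \frac{I}{6} + \frac{2 - 2 I}{I}$)
$\left(\left(5 \cdot 3 - 1\right) + R{\left(0,4 \right)}\right)^{2} = \left(\left(5 \cdot 3 - 1\right) + \left(-2 + \frac{2}{4} + \frac{1}{6} \cdot 4\right)\right)^{2} = \left(\left(15 - 1\right) + \left(-2 + 2 \cdot \frac{1}{4} + \frac{2}{3}\right)\right)^{2} = \left(14 + \left(-2 + \frac{1}{2} + \frac{2}{3}\right)\right)^{2} = \left(14 - \frac{5}{6}\right)^{2} = \left(\frac{79}{6}\right)^{2} = \frac{6241}{36}$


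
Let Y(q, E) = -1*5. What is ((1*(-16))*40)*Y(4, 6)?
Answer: 3200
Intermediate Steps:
Y(q, E) = -5
((1*(-16))*40)*Y(4, 6) = ((1*(-16))*40)*(-5) = -16*40*(-5) = -640*(-5) = 3200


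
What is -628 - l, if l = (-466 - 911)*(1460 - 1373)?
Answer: 119171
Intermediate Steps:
l = -119799 (l = -1377*87 = -119799)
-628 - l = -628 - 1*(-119799) = -628 + 119799 = 119171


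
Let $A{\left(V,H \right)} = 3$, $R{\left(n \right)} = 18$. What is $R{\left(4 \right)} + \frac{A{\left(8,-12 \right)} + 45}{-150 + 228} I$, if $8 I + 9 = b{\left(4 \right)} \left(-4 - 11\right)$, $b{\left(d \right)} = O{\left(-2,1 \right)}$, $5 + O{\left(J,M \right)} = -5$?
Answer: $\frac{375}{13} \approx 28.846$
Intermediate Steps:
$O{\left(J,M \right)} = -10$ ($O{\left(J,M \right)} = -5 - 5 = -10$)
$b{\left(d \right)} = -10$
$I = \frac{141}{8}$ ($I = - \frac{9}{8} + \frac{\left(-10\right) \left(-4 - 11\right)}{8} = - \frac{9}{8} + \frac{\left(-10\right) \left(-15\right)}{8} = - \frac{9}{8} + \frac{1}{8} \cdot 150 = - \frac{9}{8} + \frac{75}{4} = \frac{141}{8} \approx 17.625$)
$R{\left(4 \right)} + \frac{A{\left(8,-12 \right)} + 45}{-150 + 228} I = 18 + \frac{3 + 45}{-150 + 228} \cdot \frac{141}{8} = 18 + \frac{48}{78} \cdot \frac{141}{8} = 18 + 48 \cdot \frac{1}{78} \cdot \frac{141}{8} = 18 + \frac{8}{13} \cdot \frac{141}{8} = 18 + \frac{141}{13} = \frac{375}{13}$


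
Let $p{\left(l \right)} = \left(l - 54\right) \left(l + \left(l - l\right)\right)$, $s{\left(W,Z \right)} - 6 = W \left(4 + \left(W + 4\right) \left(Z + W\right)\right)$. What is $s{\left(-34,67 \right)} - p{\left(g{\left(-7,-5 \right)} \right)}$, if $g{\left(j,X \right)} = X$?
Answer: $33235$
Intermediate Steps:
$s{\left(W,Z \right)} = 6 + W \left(4 + \left(4 + W\right) \left(W + Z\right)\right)$ ($s{\left(W,Z \right)} = 6 + W \left(4 + \left(W + 4\right) \left(Z + W\right)\right) = 6 + W \left(4 + \left(4 + W\right) \left(W + Z\right)\right)$)
$p{\left(l \right)} = l \left(-54 + l\right)$ ($p{\left(l \right)} = \left(-54 + l\right) \left(l + 0\right) = \left(-54 + l\right) l = l \left(-54 + l\right)$)
$s{\left(-34,67 \right)} - p{\left(g{\left(-7,-5 \right)} \right)} = \left(6 + \left(-34\right)^{3} + 4 \left(-34\right) + 4 \left(-34\right)^{2} + 67 \left(-34\right)^{2} + 4 \left(-34\right) 67\right) - - 5 \left(-54 - 5\right) = \left(6 - 39304 - 136 + 4 \cdot 1156 + 67 \cdot 1156 - 9112\right) - \left(-5\right) \left(-59\right) = \left(6 - 39304 - 136 + 4624 + 77452 - 9112\right) - 295 = 33530 - 295 = 33235$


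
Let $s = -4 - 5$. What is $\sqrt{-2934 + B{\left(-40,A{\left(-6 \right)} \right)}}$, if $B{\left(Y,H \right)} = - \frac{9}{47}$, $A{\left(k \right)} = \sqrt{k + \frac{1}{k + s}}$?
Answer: $\frac{3 i \sqrt{720181}}{47} \approx 54.168 i$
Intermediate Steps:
$s = -9$
$A{\left(k \right)} = \sqrt{k + \frac{1}{-9 + k}}$ ($A{\left(k \right)} = \sqrt{k + \frac{1}{k - 9}} = \sqrt{k + \frac{1}{-9 + k}}$)
$B{\left(Y,H \right)} = - \frac{9}{47}$ ($B{\left(Y,H \right)} = \left(-9\right) \frac{1}{47} = - \frac{9}{47}$)
$\sqrt{-2934 + B{\left(-40,A{\left(-6 \right)} \right)}} = \sqrt{-2934 - \frac{9}{47}} = \sqrt{- \frac{137907}{47}} = \frac{3 i \sqrt{720181}}{47}$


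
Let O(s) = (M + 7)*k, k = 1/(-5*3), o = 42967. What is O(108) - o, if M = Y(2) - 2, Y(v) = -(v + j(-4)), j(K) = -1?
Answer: -644509/15 ≈ -42967.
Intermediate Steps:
Y(v) = 1 - v (Y(v) = -(v - 1) = -(-1 + v) = 1 - v)
k = -1/15 (k = 1/(-15) = -1/15 ≈ -0.066667)
M = -3 (M = (1 - 1*2) - 2 = (1 - 2) - 2 = -1 - 2 = -3)
O(s) = -4/15 (O(s) = (-3 + 7)*(-1/15) = 4*(-1/15) = -4/15)
O(108) - o = -4/15 - 1*42967 = -4/15 - 42967 = -644509/15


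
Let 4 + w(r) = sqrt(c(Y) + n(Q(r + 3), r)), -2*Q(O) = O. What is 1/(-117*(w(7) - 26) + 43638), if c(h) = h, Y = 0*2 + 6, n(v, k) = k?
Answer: 15716/740918649 + 13*sqrt(13)/246972883 ≈ 2.1401e-5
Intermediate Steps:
Q(O) = -O/2
Y = 6 (Y = 0 + 6 = 6)
w(r) = -4 + sqrt(6 + r)
1/(-117*(w(7) - 26) + 43638) = 1/(-117*((-4 + sqrt(6 + 7)) - 26) + 43638) = 1/(-117*((-4 + sqrt(13)) - 26) + 43638) = 1/(-117*(-30 + sqrt(13)) + 43638) = 1/((3510 - 117*sqrt(13)) + 43638) = 1/(47148 - 117*sqrt(13))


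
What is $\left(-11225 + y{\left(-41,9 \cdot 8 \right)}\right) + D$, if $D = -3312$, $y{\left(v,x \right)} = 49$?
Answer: $-14488$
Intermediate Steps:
$\left(-11225 + y{\left(-41,9 \cdot 8 \right)}\right) + D = \left(-11225 + 49\right) - 3312 = -11176 - 3312 = -14488$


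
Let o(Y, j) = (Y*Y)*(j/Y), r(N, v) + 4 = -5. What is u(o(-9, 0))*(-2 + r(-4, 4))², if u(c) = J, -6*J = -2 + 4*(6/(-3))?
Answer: 605/3 ≈ 201.67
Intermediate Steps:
r(N, v) = -9 (r(N, v) = -4 - 5 = -9)
o(Y, j) = Y*j (o(Y, j) = Y²*(j/Y) = Y*j)
J = 5/3 (J = -(-2 + 4*(6/(-3)))/6 = -(-2 + 4*(6*(-⅓)))/6 = -(-2 + 4*(-2))/6 = -(-2 - 8)/6 = -⅙*(-10) = 5/3 ≈ 1.6667)
u(c) = 5/3
u(o(-9, 0))*(-2 + r(-4, 4))² = 5*(-2 - 9)²/3 = (5/3)*(-11)² = (5/3)*121 = 605/3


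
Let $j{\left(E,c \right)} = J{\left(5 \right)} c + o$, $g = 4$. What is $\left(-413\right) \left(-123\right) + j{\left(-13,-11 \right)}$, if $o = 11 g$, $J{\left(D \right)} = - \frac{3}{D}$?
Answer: $\frac{254248}{5} \approx 50850.0$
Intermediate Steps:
$o = 44$ ($o = 11 \cdot 4 = 44$)
$j{\left(E,c \right)} = 44 - \frac{3 c}{5}$ ($j{\left(E,c \right)} = - \frac{3}{5} c + 44 = \left(-3\right) \frac{1}{5} c + 44 = - \frac{3 c}{5} + 44 = 44 - \frac{3 c}{5}$)
$\left(-413\right) \left(-123\right) + j{\left(-13,-11 \right)} = \left(-413\right) \left(-123\right) + \left(44 - - \frac{33}{5}\right) = 50799 + \left(44 + \frac{33}{5}\right) = 50799 + \frac{253}{5} = \frac{254248}{5}$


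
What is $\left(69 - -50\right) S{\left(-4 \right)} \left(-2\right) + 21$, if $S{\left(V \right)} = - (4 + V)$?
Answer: $21$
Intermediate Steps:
$S{\left(V \right)} = -4 - V$
$\left(69 - -50\right) S{\left(-4 \right)} \left(-2\right) + 21 = \left(69 - -50\right) \left(-4 - -4\right) \left(-2\right) + 21 = \left(69 + 50\right) \left(-4 + 4\right) \left(-2\right) + 21 = 119 \cdot 0 \left(-2\right) + 21 = 119 \cdot 0 + 21 = 0 + 21 = 21$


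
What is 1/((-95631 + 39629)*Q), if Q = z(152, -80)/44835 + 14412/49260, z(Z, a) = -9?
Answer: -12269845/200897430652 ≈ -6.1075e-5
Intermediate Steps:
Q = 3587326/12269845 (Q = -9/44835 + 14412/49260 = -9*1/44835 + 14412*(1/49260) = -3/14945 + 1201/4105 = 3587326/12269845 ≈ 0.29237)
1/((-95631 + 39629)*Q) = 1/((-95631 + 39629)*(3587326/12269845)) = (12269845/3587326)/(-56002) = -1/56002*12269845/3587326 = -12269845/200897430652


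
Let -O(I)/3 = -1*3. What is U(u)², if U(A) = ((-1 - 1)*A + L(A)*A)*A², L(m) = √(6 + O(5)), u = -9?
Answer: 10097379 - 2125764*√15 ≈ 1.8643e+6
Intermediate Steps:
O(I) = 9 (O(I) = -(-3)*3 = -3*(-3) = 9)
L(m) = √15 (L(m) = √(6 + 9) = √15)
U(A) = A²*(-2*A + A*√15) (U(A) = ((-1 - 1)*A + √15*A)*A² = (-2*A + A*√15)*A² = A²*(-2*A + A*√15))
U(u)² = ((-9)³*(-2 + √15))² = (-729*(-2 + √15))² = (1458 - 729*√15)²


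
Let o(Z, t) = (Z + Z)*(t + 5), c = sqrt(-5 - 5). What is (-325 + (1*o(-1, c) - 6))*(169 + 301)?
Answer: -160270 - 940*I*sqrt(10) ≈ -1.6027e+5 - 2972.5*I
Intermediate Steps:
c = I*sqrt(10) (c = sqrt(-10) = I*sqrt(10) ≈ 3.1623*I)
o(Z, t) = 2*Z*(5 + t) (o(Z, t) = (2*Z)*(5 + t) = 2*Z*(5 + t))
(-325 + (1*o(-1, c) - 6))*(169 + 301) = (-325 + (1*(2*(-1)*(5 + I*sqrt(10))) - 6))*(169 + 301) = (-325 + (1*(-10 - 2*I*sqrt(10)) - 6))*470 = (-325 + ((-10 - 2*I*sqrt(10)) - 6))*470 = (-325 + (-16 - 2*I*sqrt(10)))*470 = (-341 - 2*I*sqrt(10))*470 = -160270 - 940*I*sqrt(10)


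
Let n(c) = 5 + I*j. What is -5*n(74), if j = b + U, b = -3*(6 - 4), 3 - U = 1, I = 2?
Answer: 15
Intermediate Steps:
U = 2 (U = 3 - 1*1 = 3 - 1 = 2)
b = -6 (b = -3*2 = -6)
j = -4 (j = -6 + 2 = -4)
n(c) = -3 (n(c) = 5 + 2*(-4) = 5 - 8 = -3)
-5*n(74) = -5*(-3) = 15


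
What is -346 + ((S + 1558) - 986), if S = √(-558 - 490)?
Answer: 226 + 2*I*√262 ≈ 226.0 + 32.373*I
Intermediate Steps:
S = 2*I*√262 (S = √(-1048) = 2*I*√262 ≈ 32.373*I)
-346 + ((S + 1558) - 986) = -346 + ((2*I*√262 + 1558) - 986) = -346 + ((1558 + 2*I*√262) - 986) = -346 + (572 + 2*I*√262) = 226 + 2*I*√262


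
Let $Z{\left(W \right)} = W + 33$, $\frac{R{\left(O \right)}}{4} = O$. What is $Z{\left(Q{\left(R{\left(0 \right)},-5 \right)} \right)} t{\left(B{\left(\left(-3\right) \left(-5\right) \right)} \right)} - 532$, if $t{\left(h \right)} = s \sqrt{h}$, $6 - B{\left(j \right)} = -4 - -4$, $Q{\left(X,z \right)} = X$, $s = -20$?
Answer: $-532 - 660 \sqrt{6} \approx -2148.7$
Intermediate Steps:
$R{\left(O \right)} = 4 O$
$Z{\left(W \right)} = 33 + W$
$B{\left(j \right)} = 6$ ($B{\left(j \right)} = 6 - \left(-4 - -4\right) = 6 - \left(-4 + 4\right) = 6 - 0 = 6 + 0 = 6$)
$t{\left(h \right)} = - 20 \sqrt{h}$
$Z{\left(Q{\left(R{\left(0 \right)},-5 \right)} \right)} t{\left(B{\left(\left(-3\right) \left(-5\right) \right)} \right)} - 532 = \left(33 + 4 \cdot 0\right) \left(- 20 \sqrt{6}\right) - 532 = \left(33 + 0\right) \left(- 20 \sqrt{6}\right) - 532 = 33 \left(- 20 \sqrt{6}\right) - 532 = - 660 \sqrt{6} - 532 = -532 - 660 \sqrt{6}$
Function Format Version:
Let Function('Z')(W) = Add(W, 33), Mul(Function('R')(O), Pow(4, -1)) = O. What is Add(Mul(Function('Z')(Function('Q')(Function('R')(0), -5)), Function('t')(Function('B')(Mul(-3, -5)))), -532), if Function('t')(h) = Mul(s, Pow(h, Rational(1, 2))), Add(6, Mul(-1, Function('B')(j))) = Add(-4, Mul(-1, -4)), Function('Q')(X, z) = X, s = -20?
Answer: Add(-532, Mul(-660, Pow(6, Rational(1, 2)))) ≈ -2148.7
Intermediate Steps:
Function('R')(O) = Mul(4, O)
Function('Z')(W) = Add(33, W)
Function('B')(j) = 6 (Function('B')(j) = Add(6, Mul(-1, Add(-4, Mul(-1, -4)))) = Add(6, Mul(-1, Add(-4, 4))) = Add(6, Mul(-1, 0)) = Add(6, 0) = 6)
Function('t')(h) = Mul(-20, Pow(h, Rational(1, 2)))
Add(Mul(Function('Z')(Function('Q')(Function('R')(0), -5)), Function('t')(Function('B')(Mul(-3, -5)))), -532) = Add(Mul(Add(33, Mul(4, 0)), Mul(-20, Pow(6, Rational(1, 2)))), -532) = Add(Mul(Add(33, 0), Mul(-20, Pow(6, Rational(1, 2)))), -532) = Add(Mul(33, Mul(-20, Pow(6, Rational(1, 2)))), -532) = Add(Mul(-660, Pow(6, Rational(1, 2))), -532) = Add(-532, Mul(-660, Pow(6, Rational(1, 2))))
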